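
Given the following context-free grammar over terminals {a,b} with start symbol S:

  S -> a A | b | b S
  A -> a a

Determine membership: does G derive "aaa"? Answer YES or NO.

CNF form of G:
  S -> T0 A | T1 S | b
  A -> T0 T0
  T0 -> a
  T1 -> b

CYK table (by increasing span):
  cell(0,0) a: {T0}  orig:{}
  cell(1,1) a: {T0}  orig:{}
  cell(2,2) a: {T0}  orig:{}
  cell(0,1) aa: {A}
  cell(1,2) aa: {A}
  cell(0,2) aaa: {S}

S ∈ T[0,2] ⇒ YES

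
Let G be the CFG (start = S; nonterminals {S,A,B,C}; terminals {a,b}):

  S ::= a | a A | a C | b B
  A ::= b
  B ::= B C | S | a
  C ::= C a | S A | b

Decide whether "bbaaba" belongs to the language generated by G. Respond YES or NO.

CNF form of G:
  S -> T0 A | T0 C | T1 B | a
  A -> b
  B -> B C | T0 A | T0 C | T1 B | a
  C -> C T0 | S A | b
  T0 -> a
  T1 -> b

CYK table (by increasing span):
  T[0,0] 'b' = {A,C,T1}  orig:{A,C}
  T[1,1] 'b' = {A,C,T1}  orig:{A,C}
  T[2,2] 'a' = {B,S,T0}  orig:{B,S}
  T[3,3] 'a' = {B,S,T0}  orig:{B,S}
  T[4,4] 'b' = {A,C,T1}  orig:{A,C}
  T[5,5] 'a' = {B,S,T0}  orig:{B,S}
  T[0,1] 'bb' = ∅
  T[1,2] 'ba' = {B,C,S}
  T[2,3] 'aa' = ∅
  T[3,4] 'ab' = {B,C,S}
  T[4,5] 'ba' = {B,C,S}
  T[0,2] 'bba' = {B,S}
  T[1,3] 'baa' = {C}
  T[2,4] 'aab' = {B,S}
  T[3,5] 'aba' = {B,C,S}
  T[0,3] 'bbaa' = ∅
  T[1,4] 'baab' = {B,S}
  T[2,5] 'aaba' = {B,S}
  T[0,4] 'bbaab' = {B,S}
  T[1,5] 'baaba' = {B,S}
  T[0,5] 'bbaaba' = {B,S}

S ∈ T[0,5] ⇒ YES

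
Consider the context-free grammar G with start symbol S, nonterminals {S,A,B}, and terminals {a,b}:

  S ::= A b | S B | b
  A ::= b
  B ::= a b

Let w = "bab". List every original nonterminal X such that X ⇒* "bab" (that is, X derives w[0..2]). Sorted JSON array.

CNF form of G:
  S -> A T1 | S B | b
  A -> b
  B -> T0 T1
  T0 -> a
  T1 -> b

CYK fill, restricted to cells inside w[0..2]:
  cell(0,0) b: {A,S,T1}  orig:{A,S}
  cell(1,1) a: {T0}  orig:{}
  cell(2,2) b: {A,S,T1}  orig:{A,S}
  cell(0,1) ba: ∅
  cell(1,2) ab: {B}
  cell(0,2) bab: {S}

Original NTs in T[0,2] deriving "bab": ["S"]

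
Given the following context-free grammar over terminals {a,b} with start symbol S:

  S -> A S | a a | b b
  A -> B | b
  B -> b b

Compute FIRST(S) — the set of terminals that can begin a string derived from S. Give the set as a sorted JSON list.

FIRST iteration:
round 1:
  A via A→b: +{b}
  B via B→b b: +{b}
  S via S→A S: +{b}
  S via S→a a: +{a}
  FIRST[S]={a,b}  FIRST[A]={b}  FIRST[B]={b}
round 2: (no change)
  FIRST[S]={a,b}  FIRST[A]={b}  FIRST[B]={b}

FIRST(S) = ["a", "b"]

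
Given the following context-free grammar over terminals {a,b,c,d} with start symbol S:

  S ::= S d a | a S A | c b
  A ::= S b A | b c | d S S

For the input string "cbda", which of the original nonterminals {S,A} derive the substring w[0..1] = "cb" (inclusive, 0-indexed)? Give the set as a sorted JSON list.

CNF form of G:
  S -> S X6 | T1 T0 | T3 X7
  A -> S X4 | T0 T1 | T2 X5
  T0 -> b
  T1 -> c
  T2 -> d
  T3 -> a
  X4 -> T0 A
  X5 -> S S
  X6 -> T2 T3
  X7 -> S A

Fill CYK table bottom-up (cells [i..j] with 0 ≤ i ≤ j ≤ 1 only):
  T[0,0] 'c' = {T1}  orig:{}
  T[1,1] 'b' = {T0}  orig:{}
  T[0,1] 'cb' = {S}

Original NTs in T[0,1] deriving "cb": ["S"]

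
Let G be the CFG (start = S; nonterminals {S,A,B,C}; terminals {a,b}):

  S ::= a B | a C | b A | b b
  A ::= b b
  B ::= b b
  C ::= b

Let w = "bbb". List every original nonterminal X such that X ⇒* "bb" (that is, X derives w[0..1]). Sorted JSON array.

Convert to CNF:
  S -> T0 A | T0 T0 | T1 B | T1 C
  A -> T0 T0
  B -> T0 T0
  C -> b
  T0 -> b
  T1 -> a

CYK fill — only the sub-triangle for w[0..1]:
  [0..0]={C,T0}  "b"  orig:{C}
  [1..1]={C,T0}  "b"  orig:{C}
  [0..1]={A,B,S}  "bb"

Original NTs in T[0,1] deriving "bb": ["A", "B", "S"]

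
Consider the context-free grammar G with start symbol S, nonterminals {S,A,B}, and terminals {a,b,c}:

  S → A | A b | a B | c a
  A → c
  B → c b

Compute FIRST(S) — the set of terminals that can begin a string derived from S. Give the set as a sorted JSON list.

FIRST sets, iterate to fixpoint:
[1]
  A via A→c: +{c}
  B via B→c b: +{c}
  S via S→A: +{c}
  S via S→a B: +{a}
  FIRST(S)={a,c}  FIRST(A)={c}  FIRST(B)={c}
[2] done
  FIRST(S)={a,c}  FIRST(A)={c}  FIRST(B)={c}

FIRST(S) = ["a", "c"]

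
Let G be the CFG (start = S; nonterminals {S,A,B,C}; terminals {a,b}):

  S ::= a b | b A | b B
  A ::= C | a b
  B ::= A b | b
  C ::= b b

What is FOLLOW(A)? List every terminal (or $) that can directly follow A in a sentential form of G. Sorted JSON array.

FIRST iteration:
iter 1:
  A via A→a b: +{a}
  B via B→A b: +{a}
  B via B→b: +{b}
  C via C→b b: +{b}
  S via S→a b: +{a}
  S via S→b A: +{b}
  FIRST(S)={a,b}  FIRST(A)={a}  FIRST(B)={a,b}  FIRST(C)={b}
iter 2:
  A via A→C: +{b}
  FIRST(S)={a,b}  FIRST(A)={a,b}  FIRST(B)={a,b}  FIRST(C)={b}
iter 3: (stable)
  FIRST(S)={a,b}  FIRST(A)={a,b}  FIRST(B)={a,b}  FIRST(C)={b}

FOLLOW sets:
FOLLOW(S) := {$}
round 1:
  B→A b: FOLLOW(A) ⊇ FIRST(b) = {b}; new: +{b}
  S→b A: FOLLOW(A) ⊇ FOLLOW(S) ⊇ {$}; new: +{$}
  S→b B: FOLLOW(B) ⊇ FOLLOW(S) ⊇ {$}; new: +{$}
  S: {$}  A: {$,b}  B: {$}  C: {}
round 2:
  A→C: FOLLOW(C) ⊇ FOLLOW(A) ⊇ {$,b}; new: +{$,b}
  S: {$}  A: {$,b}  B: {$}  C: {$,b}
round 3: — fixpoint
  S: {$}  A: {$,b}  B: {$}  C: {$,b}

FOLLOW(A) = ["$", "b"]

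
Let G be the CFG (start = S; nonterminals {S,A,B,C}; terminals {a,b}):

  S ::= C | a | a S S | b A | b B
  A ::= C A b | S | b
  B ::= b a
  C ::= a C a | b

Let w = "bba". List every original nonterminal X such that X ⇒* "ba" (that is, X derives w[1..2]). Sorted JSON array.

Convert to CNF:
  S -> T0 A | T0 B | T1 X6 | T1 X7 | a | b
  A -> C X2 | T0 A | T0 B | T1 X3 | T1 X4 | a | b
  B -> T0 T1
  C -> T1 X5 | b
  T0 -> b
  T1 -> a
  X2 -> A T0
  X3 -> C T1
  X4 -> S S
  X5 -> C T1
  X6 -> C T1
  X7 -> S S

Fill CYK table bottom-up, restricted to cells inside w[1..2]:
  [1..1]={A,C,S,T0}  "b"  orig:{A,C,S}
  [2..2]={A,S,T1}  "a"  orig:{A,S}
  [1..2]={A,B,S,X3,X4,X5,X6,X7}  "ba"  orig:{A,B,S}

Original NTs in T[1,2] deriving "ba": ["A", "B", "S"]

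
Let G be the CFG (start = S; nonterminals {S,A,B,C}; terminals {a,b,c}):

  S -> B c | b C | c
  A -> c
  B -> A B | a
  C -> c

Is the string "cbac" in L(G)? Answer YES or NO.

Convert to CNF:
  S -> B T0 | T1 C | c
  A -> c
  B -> A B | a
  C -> c
  T0 -> c
  T1 -> b

CYK table (by increasing span):
  cell(0,0) c: {A,C,S,T0}  orig:{A,C,S}
  cell(1,1) b: {T1}  orig:{}
  cell(2,2) a: {B}
  cell(3,3) c: {A,C,S,T0}  orig:{A,C,S}
  cell(0,1) cb: ∅
  cell(1,2) ba: ∅
  cell(2,3) ac: {S}
  cell(0,2) cba: ∅
  cell(1,3) bac: ∅
  cell(0,3) cbac: ∅

S ∉ T[0,3] ⇒ NO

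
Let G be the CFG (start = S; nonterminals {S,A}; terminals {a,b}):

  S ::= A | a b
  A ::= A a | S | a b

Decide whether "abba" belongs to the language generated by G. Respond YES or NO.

CNF form of G:
  S -> A T0 | T0 T1
  A -> A T0 | T0 T1
  T0 -> a
  T1 -> b

CYK table (by increasing span):
  cell(0,0) a: {T0}  orig:{}
  cell(1,1) b: {T1}  orig:{}
  cell(2,2) b: {T1}  orig:{}
  cell(3,3) a: {T0}  orig:{}
  cell(0,1) ab: {A,S}
  cell(1,2) bb: ∅
  cell(2,3) ba: ∅
  cell(0,2) abb: ∅
  cell(1,3) bba: ∅
  cell(0,3) abba: ∅

S ∉ T[0,3] ⇒ NO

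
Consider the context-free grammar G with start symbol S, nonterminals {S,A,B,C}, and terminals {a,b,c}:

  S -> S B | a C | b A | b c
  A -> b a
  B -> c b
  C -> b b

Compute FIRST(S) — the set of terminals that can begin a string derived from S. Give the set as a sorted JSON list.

FIRST iteration:
round 1:
  A via A→b a: +{b}
  B via B→c b: +{c}
  C via C→b b: +{b}
  S via S→a C: +{a}
  S via S→b A: +{b}
  S: {a,b}  A: {b}  B: {c}  C: {b}
round 2: done
  S: {a,b}  A: {b}  B: {c}  C: {b}

FIRST(S) = ["a", "b"]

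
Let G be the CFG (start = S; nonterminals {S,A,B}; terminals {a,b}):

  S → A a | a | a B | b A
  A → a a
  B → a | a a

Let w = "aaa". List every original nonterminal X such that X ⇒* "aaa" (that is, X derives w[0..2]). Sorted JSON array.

CNF form of G:
  S -> A T0 | T0 B | T1 A | a
  A -> T0 T0
  B -> T0 T0 | a
  T0 -> a
  T1 -> b

CYK table (by increasing span) — only the sub-triangle for w[0..2]:
  cell(0,0) a: {B,S,T0}  orig:{B,S}
  cell(1,1) a: {B,S,T0}  orig:{B,S}
  cell(2,2) a: {B,S,T0}  orig:{B,S}
  cell(0,1) aa: {A,B,S}
  cell(1,2) aa: {A,B,S}
  cell(0,2) aaa: {S}

Original NTs in T[0,2] deriving "aaa": ["S"]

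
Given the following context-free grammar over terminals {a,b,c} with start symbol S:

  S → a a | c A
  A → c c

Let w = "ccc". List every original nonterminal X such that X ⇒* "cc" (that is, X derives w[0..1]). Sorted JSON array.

CNF form of G:
  S -> T0 A | T1 T1
  A -> T0 T0
  T0 -> c
  T1 -> a

CYK fill (cells [i..j] with 0 ≤ i ≤ j ≤ 1 only):
  T[0,0] 'c' = {T0}  orig:{}
  T[1,1] 'c' = {T0}  orig:{}
  T[0,1] 'cc' = {A}

Original NTs in T[0,1] deriving "cc": ["A"]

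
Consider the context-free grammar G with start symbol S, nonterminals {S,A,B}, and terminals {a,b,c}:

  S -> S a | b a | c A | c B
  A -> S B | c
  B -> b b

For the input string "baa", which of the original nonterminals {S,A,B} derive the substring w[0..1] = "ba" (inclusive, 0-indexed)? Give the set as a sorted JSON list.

Convert to CNF:
  S -> S T1 | T0 T1 | T2 A | T2 B
  A -> S B | c
  B -> T0 T0
  T0 -> b
  T1 -> a
  T2 -> c

CYK fill, restricted to cells inside w[0..1]:
  T[0,0] 'b' = {T0}  orig:{}
  T[1,1] 'a' = {T1}  orig:{}
  T[0,1] 'ba' = {S}

Original NTs in T[0,1] deriving "ba": ["S"]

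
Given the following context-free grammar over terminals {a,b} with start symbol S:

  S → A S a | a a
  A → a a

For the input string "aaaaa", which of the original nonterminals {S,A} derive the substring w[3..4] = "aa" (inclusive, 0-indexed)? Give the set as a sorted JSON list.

Convert to CNF:
  S -> A X1 | T0 T0
  A -> T0 T0
  T0 -> a
  X1 -> S T0

Fill CYK table bottom-up — only the sub-triangle for w[3..4]:
  T[3,3] 'a' = {T0}  orig:{}
  T[4,4] 'a' = {T0}  orig:{}
  T[3,4] 'aa' = {A,S}

Original NTs in T[3,4] deriving "aa": ["A", "S"]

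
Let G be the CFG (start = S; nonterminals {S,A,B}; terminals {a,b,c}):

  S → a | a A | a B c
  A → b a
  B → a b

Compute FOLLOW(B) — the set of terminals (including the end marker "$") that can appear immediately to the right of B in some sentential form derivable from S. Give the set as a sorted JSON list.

FIRST sets, iterate to fixpoint:
[1]
  A via A→b a: +{b}
  B via B→a b: +{a}
  S via S→a: +{a}
  FIRST[S]={a}  FIRST[A]={b}  FIRST[B]={a}
[2] (no change)
  FIRST[S]={a}  FIRST[A]={b}  FIRST[B]={a}

FOLLOW iteration:
FOLLOW(S) := {$}
round 1:
  S→a A: FOLLOW(A) ⊇ FOLLOW(S) ⊇ {$}; new: +{$}
  S→a B c: FOLLOW(B) ⊇ FIRST(c) = {c}; new: +{c}
  FOLLOW(S)={$}  FOLLOW(A)={$}  FOLLOW(B)={c}
round 2: (stable)
  FOLLOW(S)={$}  FOLLOW(A)={$}  FOLLOW(B)={c}

FOLLOW(B) = ["c"]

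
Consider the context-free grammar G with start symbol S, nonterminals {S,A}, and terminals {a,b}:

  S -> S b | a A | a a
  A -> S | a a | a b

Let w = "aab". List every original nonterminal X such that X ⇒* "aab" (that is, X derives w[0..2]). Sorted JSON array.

Convert to CNF:
  S -> S T0 | T1 A | T1 T1
  A -> S T0 | T1 A | T1 T0 | T1 T1
  T0 -> b
  T1 -> a

CYK table (by increasing span) — only the sub-triangle for w[0..2]:
  [0..0]={T1}  "a"  orig:{}
  [1..1]={T1}  "a"  orig:{}
  [2..2]={T0}  "b"  orig:{}
  [0..1]={A,S}  "aa"
  [1..2]={A}  "ab"
  [0..2]={A,S}  "aab"

Original NTs in T[0,2] deriving "aab": ["A", "S"]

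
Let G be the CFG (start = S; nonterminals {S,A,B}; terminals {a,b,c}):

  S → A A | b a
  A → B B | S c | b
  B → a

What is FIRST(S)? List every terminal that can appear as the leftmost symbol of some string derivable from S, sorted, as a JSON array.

Compute FIRST by fixpoint:
pass 1:
  A via A→b: +{b}
  B via B→a: +{a}
  S via S→A A: +{b}
  FIRST[S]={b}  FIRST[A]={b}  FIRST[B]={a}
pass 2:
  A via A→B B: +{a}
  S via S→A A: +{a}
  FIRST[S]={a,b}  FIRST[A]={a,b}  FIRST[B]={a}
pass 3: done
  FIRST[S]={a,b}  FIRST[A]={a,b}  FIRST[B]={a}

FIRST(S) = ["a", "b"]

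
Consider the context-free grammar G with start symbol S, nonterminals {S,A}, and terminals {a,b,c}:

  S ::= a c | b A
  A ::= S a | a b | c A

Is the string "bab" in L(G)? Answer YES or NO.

Convert to CNF:
  S -> T0 T2 | T1 A
  A -> S T0 | T0 T1 | T2 A
  T0 -> a
  T1 -> b
  T2 -> c

CYK table (by increasing span):
  T[0,0] 'b' = {T1}  orig:{}
  T[1,1] 'a' = {T0}  orig:{}
  T[2,2] 'b' = {T1}  orig:{}
  T[0,1] 'ba' = ∅
  T[1,2] 'ab' = {A}
  T[0,2] 'bab' = {S}

S ∈ T[0,2] ⇒ YES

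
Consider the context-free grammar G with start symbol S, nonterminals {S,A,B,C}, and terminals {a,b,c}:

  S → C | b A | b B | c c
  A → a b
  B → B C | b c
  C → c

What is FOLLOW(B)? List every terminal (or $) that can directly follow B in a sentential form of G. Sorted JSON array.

Compute FIRST by fixpoint:
iter 1:
  A via A→a b: +{a}
  B via B→b c: +{b}
  C via C→c: +{c}
  S via S→C: +{c}
  S via S→b A: +{b}
  FIRST(S)={b,c}  FIRST(A)={a}  FIRST(B)={b}  FIRST(C)={c}
iter 2: (stable)
  FIRST(S)={b,c}  FIRST(A)={a}  FIRST(B)={b}  FIRST(C)={c}

Compute FOLLOW by fixpoint:
FOLLOW(S) := {$}
[1]
  B→B C: FOLLOW(B) ⊇ FIRST(C) = {c}; new: +{c}
  B→B C: FOLLOW(C) ⊇ FOLLOW(B) ⊇ {c}; new: +{c}
  S→C: FOLLOW(C) ⊇ FOLLOW(S) ⊇ {$}; new: +{$}
  S→b A: FOLLOW(A) ⊇ FOLLOW(S) ⊇ {$}; new: +{$}
  S→b B: FOLLOW(B) ⊇ FOLLOW(S) ⊇ {$}; new: +{$}
  FOLLOW(S)={$}  FOLLOW(A)={$}  FOLLOW(B)={$,c}  FOLLOW(C)={$,c}
[2] — fixpoint
  FOLLOW(S)={$}  FOLLOW(A)={$}  FOLLOW(B)={$,c}  FOLLOW(C)={$,c}

FOLLOW(B) = ["$", "c"]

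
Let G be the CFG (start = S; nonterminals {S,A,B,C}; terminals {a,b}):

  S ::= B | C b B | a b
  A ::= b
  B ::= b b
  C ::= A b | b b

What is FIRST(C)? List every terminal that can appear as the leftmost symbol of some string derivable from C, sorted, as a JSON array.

Compute FIRST by fixpoint:
[1]
  A via A→b: +{b}
  B via B→b b: +{b}
  C via C→A b: +{b}
  S via S→B: +{b}
  S via S→a b: +{a}
  FIRST(S)={a,b}  FIRST(A)={b}  FIRST(B)={b}  FIRST(C)={b}
[2] — fixpoint
  FIRST(S)={a,b}  FIRST(A)={b}  FIRST(B)={b}  FIRST(C)={b}

FIRST(C) = ["b"]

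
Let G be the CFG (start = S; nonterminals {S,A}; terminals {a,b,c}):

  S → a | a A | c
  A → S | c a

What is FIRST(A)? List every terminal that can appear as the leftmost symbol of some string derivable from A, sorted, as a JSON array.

FIRST sets, iterate to fixpoint:
[1]
  A via A→c a: +{c}
  S via S→a: +{a}
  S via S→c: +{c}
  FIRST(S)={a,c}  FIRST(A)={c}
[2]
  A via A→S: +{a}
  FIRST(S)={a,c}  FIRST(A)={a,c}
[3] — fixpoint
  FIRST(S)={a,c}  FIRST(A)={a,c}

FIRST(A) = ["a", "c"]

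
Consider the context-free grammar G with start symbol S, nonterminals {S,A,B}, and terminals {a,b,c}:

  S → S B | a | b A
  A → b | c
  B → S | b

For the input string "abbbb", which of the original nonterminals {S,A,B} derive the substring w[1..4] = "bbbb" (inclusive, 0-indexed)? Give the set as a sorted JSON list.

CNF form of G:
  S -> S B | T0 A | a
  A -> b | c
  B -> S B | T0 A | a | b
  T0 -> b

CYK fill — only the sub-triangle for w[1..4]:
  cell(1,1) b: {A,B,T0}  orig:{A,B}
  cell(2,2) b: {A,B,T0}  orig:{A,B}
  cell(3,3) b: {A,B,T0}  orig:{A,B}
  cell(4,4) b: {A,B,T0}  orig:{A,B}
  cell(1,2) bb: {B,S}
  cell(2,3) bb: {B,S}
  cell(3,4) bb: {B,S}
  cell(1,3) bbb: {B,S}
  cell(2,4) bbb: {B,S}
  cell(1,4) bbbb: {B,S}

Original NTs in T[1,4] deriving "bbbb": ["B", "S"]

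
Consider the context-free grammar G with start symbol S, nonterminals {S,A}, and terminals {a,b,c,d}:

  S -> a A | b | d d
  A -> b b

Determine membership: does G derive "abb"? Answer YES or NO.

Convert to CNF:
  S -> T1 A | T2 T2 | b
  A -> T0 T0
  T0 -> b
  T1 -> a
  T2 -> d

CYK fill:
  T[0,0] 'a' = {T1}  orig:{}
  T[1,1] 'b' = {S,T0}  orig:{S}
  T[2,2] 'b' = {S,T0}  orig:{S}
  T[0,1] 'ab' = ∅
  T[1,2] 'bb' = {A}
  T[0,2] 'abb' = {S}

S ∈ T[0,2] ⇒ YES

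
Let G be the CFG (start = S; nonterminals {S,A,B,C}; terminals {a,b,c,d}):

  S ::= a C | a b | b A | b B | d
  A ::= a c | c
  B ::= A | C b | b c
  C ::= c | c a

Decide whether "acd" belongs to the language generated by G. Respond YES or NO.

Convert to CNF:
  S -> T0 C | T0 T2 | T2 A | T2 B | d
  A -> T0 T1 | c
  B -> C T2 | T0 T1 | T2 T1 | c
  C -> T1 T0 | c
  T0 -> a
  T1 -> c
  T2 -> b

Fill CYK table bottom-up:
  [0..0]={T0}  "a"  orig:{}
  [1..1]={A,B,C,T1}  "c"  orig:{A,B,C}
  [2..2]={S}  "d"
  [0..1]={A,B,S}  "ac"
  [1..2]=∅  "cd"
  [0..2]=∅  "acd"

S ∉ T[0,2] ⇒ NO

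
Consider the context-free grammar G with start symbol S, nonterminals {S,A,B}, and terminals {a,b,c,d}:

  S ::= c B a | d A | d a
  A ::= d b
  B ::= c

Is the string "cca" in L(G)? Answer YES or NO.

Convert to CNF:
  S -> T0 A | T0 T3 | T2 X4
  A -> T0 T1
  B -> c
  T0 -> d
  T1 -> b
  T2 -> c
  T3 -> a
  X4 -> B T3

CYK table (by increasing span):
  [0..0]={B,T2}  "c"  orig:{B}
  [1..1]={B,T2}  "c"  orig:{B}
  [2..2]={T3}  "a"  orig:{}
  [0..1]=∅  "cc"
  [1..2]={X4}  "ca"  orig:{}
  [0..2]={S}  "cca"

S ∈ T[0,2] ⇒ YES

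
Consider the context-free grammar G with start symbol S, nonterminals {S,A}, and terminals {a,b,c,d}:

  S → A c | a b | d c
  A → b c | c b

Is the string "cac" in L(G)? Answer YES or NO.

Convert to CNF:
  S -> A T1 | T2 T0 | T3 T1
  A -> T0 T1 | T1 T0
  T0 -> b
  T1 -> c
  T2 -> a
  T3 -> d

CYK table (by increasing span):
  T[0,0] 'c' = {T1}  orig:{}
  T[1,1] 'a' = {T2}  orig:{}
  T[2,2] 'c' = {T1}  orig:{}
  T[0,1] 'ca' = ∅
  T[1,2] 'ac' = ∅
  T[0,2] 'cac' = ∅

S ∉ T[0,2] ⇒ NO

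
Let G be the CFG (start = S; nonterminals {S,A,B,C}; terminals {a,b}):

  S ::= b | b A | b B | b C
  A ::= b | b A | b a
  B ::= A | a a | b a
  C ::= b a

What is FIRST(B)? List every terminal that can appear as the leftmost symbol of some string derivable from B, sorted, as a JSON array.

FIRST sets, iterate to fixpoint:
iter 1:
  A via A→b: +{b}
  B via B→A: +{b}
  B via B→a a: +{a}
  C via C→b a: +{b}
  S via S→b: +{b}
  FIRST[S]={b}  FIRST[A]={b}  FIRST[B]={a,b}  FIRST[C]={b}
iter 2: — fixpoint
  FIRST[S]={b}  FIRST[A]={b}  FIRST[B]={a,b}  FIRST[C]={b}

FIRST(B) = ["a", "b"]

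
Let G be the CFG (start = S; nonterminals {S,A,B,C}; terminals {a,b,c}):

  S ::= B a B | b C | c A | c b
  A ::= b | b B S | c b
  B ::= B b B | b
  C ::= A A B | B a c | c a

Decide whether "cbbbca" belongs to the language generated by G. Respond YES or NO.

CNF form of G:
  S -> B X7 | T0 C | T1 A | T1 T0
  A -> T0 X3 | T1 T0 | b
  B -> B X4 | b
  C -> A X5 | B X6 | T1 T2
  T0 -> b
  T1 -> c
  T2 -> a
  X3 -> B S
  X4 -> T0 B
  X5 -> A B
  X6 -> T2 T1
  X7 -> T2 B

Fill CYK table bottom-up:
  cell(0,0) c: {T1}  orig:{}
  cell(1,1) b: {A,B,T0}  orig:{A,B}
  cell(2,2) b: {A,B,T0}  orig:{A,B}
  cell(3,3) b: {A,B,T0}  orig:{A,B}
  cell(4,4) c: {T1}  orig:{}
  cell(5,5) a: {T2}  orig:{}
  cell(0,1) cb: {A,S}
  cell(1,2) bb: {X4,X5}  orig:{}
  cell(2,3) bb: {X4,X5}  orig:{}
  cell(3,4) bc: ∅
  cell(4,5) ca: {C}
  cell(0,2) cbb: {X5}  orig:{}
  cell(1,3) bbb: {B,C}
  cell(2,4) bbc: ∅
  cell(3,5) bca: {S}
  cell(0,3) cbbb: {C}
  cell(1,4) bbbc: ∅
  cell(2,5) bbca: {X3}  orig:{}
  cell(0,4) cbbbc: ∅
  cell(1,5) bbbca: {A}
  cell(0,5) cbbbca: {S}

S ∈ T[0,5] ⇒ YES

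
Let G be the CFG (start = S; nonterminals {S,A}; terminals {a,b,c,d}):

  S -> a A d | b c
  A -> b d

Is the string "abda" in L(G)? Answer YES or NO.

CNF form of G:
  S -> T0 T3 | T2 X4
  A -> T0 T1
  T0 -> b
  T1 -> d
  T2 -> a
  T3 -> c
  X4 -> A T1

CYK table (by increasing span):
  T[0,0] 'a' = {T2}  orig:{}
  T[1,1] 'b' = {T0}  orig:{}
  T[2,2] 'd' = {T1}  orig:{}
  T[3,3] 'a' = {T2}  orig:{}
  T[0,1] 'ab' = ∅
  T[1,2] 'bd' = {A}
  T[2,3] 'da' = ∅
  T[0,2] 'abd' = ∅
  T[1,3] 'bda' = ∅
  T[0,3] 'abda' = ∅

S ∉ T[0,3] ⇒ NO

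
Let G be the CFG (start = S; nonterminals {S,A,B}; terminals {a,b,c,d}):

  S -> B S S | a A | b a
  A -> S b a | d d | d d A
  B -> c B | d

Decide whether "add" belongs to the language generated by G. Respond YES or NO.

Convert to CNF:
  S -> B X6 | T0 T1 | T1 A
  A -> S X4 | T2 T2 | T2 X5
  B -> T3 B | d
  T0 -> b
  T1 -> a
  T2 -> d
  T3 -> c
  X4 -> T0 T1
  X5 -> T2 A
  X6 -> S S

Fill CYK table bottom-up:
  cell(0,0) a: {T1}  orig:{}
  cell(1,1) d: {B,T2}  orig:{B}
  cell(2,2) d: {B,T2}  orig:{B}
  cell(0,1) ad: ∅
  cell(1,2) dd: {A}
  cell(0,2) add: {S}

S ∈ T[0,2] ⇒ YES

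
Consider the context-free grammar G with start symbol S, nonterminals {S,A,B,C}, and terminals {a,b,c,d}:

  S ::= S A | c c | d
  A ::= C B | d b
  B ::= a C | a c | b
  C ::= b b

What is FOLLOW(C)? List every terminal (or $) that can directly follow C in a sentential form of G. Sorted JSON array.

FIRST sets, iterate to fixpoint:
[1]
  A via A→d b: +{d}
  B via B→a C: +{a}
  B via B→b: +{b}
  C via C→b b: +{b}
  S via S→c c: +{c}
  S via S→d: +{d}
  FIRST(S)={c,d}  FIRST(A)={d}  FIRST(B)={a,b}  FIRST(C)={b}
[2]
  A via A→C B: +{b}
  FIRST(S)={c,d}  FIRST(A)={b,d}  FIRST(B)={a,b}  FIRST(C)={b}
[3] done
  FIRST(S)={c,d}  FIRST(A)={b,d}  FIRST(B)={a,b}  FIRST(C)={b}

FOLLOW sets:
FOLLOW(S) := {$}
round 1:
  A→C B: FOLLOW(C) ⊇ FIRST(B) = {a,b}; new: +{a,b}
  S→S A: FOLLOW(S) ⊇ FIRST(A) = {b,d}; new: +{b,d}
  S→S A: FOLLOW(A) ⊇ FOLLOW(S) ⊇ {$,b,d}; new: +{$,b,d}
  S: {$,b,d}  A: {$,b,d}  B: {}  C: {a,b}
round 2:
  A→C B: FOLLOW(B) ⊇ FOLLOW(A) ⊇ {$,b,d}; new: +{$,b,d}
  B→a C: FOLLOW(C) ⊇ FOLLOW(B) ⊇ {$,b,d}; new: +{$,d}
  S: {$,b,d}  A: {$,b,d}  B: {$,b,d}  C: {$,a,b,d}
round 3: done
  S: {$,b,d}  A: {$,b,d}  B: {$,b,d}  C: {$,a,b,d}

FOLLOW(C) = ["$", "a", "b", "d"]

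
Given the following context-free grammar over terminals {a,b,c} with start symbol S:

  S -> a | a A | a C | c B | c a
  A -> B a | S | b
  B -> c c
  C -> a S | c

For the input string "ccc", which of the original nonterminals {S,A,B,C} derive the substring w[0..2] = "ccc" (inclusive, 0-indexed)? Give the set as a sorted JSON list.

Convert to CNF:
  S -> T0 A | T0 C | T1 B | T1 T0 | a
  A -> B T0 | T0 A | T0 C | T1 B | T1 T0 | a | b
  B -> T1 T1
  C -> T0 S | c
  T0 -> a
  T1 -> c

CYK fill, restricted to cells inside w[0..2]:
  cell(0,0) c: {C,T1}  orig:{C}
  cell(1,1) c: {C,T1}  orig:{C}
  cell(2,2) c: {C,T1}  orig:{C}
  cell(0,1) cc: {B}
  cell(1,2) cc: {B}
  cell(0,2) ccc: {A,S}

Original NTs in T[0,2] deriving "ccc": ["A", "S"]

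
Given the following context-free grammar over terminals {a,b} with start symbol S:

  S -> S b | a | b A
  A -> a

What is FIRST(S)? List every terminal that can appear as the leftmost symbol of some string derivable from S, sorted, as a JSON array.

FIRST sets, iterate to fixpoint:
iter 1:
  A via A→a: +{a}
  S via S→a: +{a}
  S via S→b A: +{b}
  S: {a,b}  A: {a}
iter 2: done
  S: {a,b}  A: {a}

FIRST(S) = ["a", "b"]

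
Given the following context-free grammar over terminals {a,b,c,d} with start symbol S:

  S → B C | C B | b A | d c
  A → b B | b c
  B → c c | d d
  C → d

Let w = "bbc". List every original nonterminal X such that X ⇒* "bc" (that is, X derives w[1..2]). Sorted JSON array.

Convert to CNF:
  S -> B C | C B | T0 A | T2 T1
  A -> T0 B | T0 T1
  B -> T1 T1 | T2 T2
  C -> d
  T0 -> b
  T1 -> c
  T2 -> d

CYK fill — only the sub-triangle for w[1..2]:
  T[1,1] 'b' = {T0}  orig:{}
  T[2,2] 'c' = {T1}  orig:{}
  T[1,2] 'bc' = {A}

Original NTs in T[1,2] deriving "bc": ["A"]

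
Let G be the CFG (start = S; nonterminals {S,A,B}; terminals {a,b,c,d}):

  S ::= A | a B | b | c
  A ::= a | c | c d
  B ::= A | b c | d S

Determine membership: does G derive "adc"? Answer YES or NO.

Convert to CNF:
  S -> T0 T1 | T3 B | a | b | c
  A -> T0 T1 | a | c
  B -> T0 T1 | T1 S | T2 T0 | a | c
  T0 -> c
  T1 -> d
  T2 -> b
  T3 -> a

Fill CYK table bottom-up:
  T[0,0] 'a' = {A,B,S,T3}  orig:{A,B,S}
  T[1,1] 'd' = {T1}  orig:{}
  T[2,2] 'c' = {A,B,S,T0}  orig:{A,B,S}
  T[0,1] 'ad' = ∅
  T[1,2] 'dc' = {B}
  T[0,2] 'adc' = {S}

S ∈ T[0,2] ⇒ YES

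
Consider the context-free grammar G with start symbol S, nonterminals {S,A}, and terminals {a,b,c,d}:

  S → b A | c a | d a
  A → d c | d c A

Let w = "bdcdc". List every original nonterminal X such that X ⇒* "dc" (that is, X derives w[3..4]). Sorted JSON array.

Convert to CNF:
  S -> T0 T3 | T1 T3 | T2 A
  A -> T0 T1 | T0 X4
  T0 -> d
  T1 -> c
  T2 -> b
  T3 -> a
  X4 -> T1 A

Fill CYK table bottom-up — only the sub-triangle for w[3..4]:
  [3..3]={T0}  "d"  orig:{}
  [4..4]={T1}  "c"  orig:{}
  [3..4]={A}  "dc"

Original NTs in T[3,4] deriving "dc": ["A"]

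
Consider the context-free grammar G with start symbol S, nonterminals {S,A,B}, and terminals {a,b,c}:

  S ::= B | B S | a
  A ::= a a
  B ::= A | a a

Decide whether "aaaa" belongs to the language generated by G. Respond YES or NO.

CNF form of G:
  S -> B S | T0 T0 | a
  A -> T0 T0
  B -> T0 T0
  T0 -> a

CYK table (by increasing span):
  [0..0]={S,T0}  "a"  orig:{S}
  [1..1]={S,T0}  "a"  orig:{S}
  [2..2]={S,T0}  "a"  orig:{S}
  [3..3]={S,T0}  "a"  orig:{S}
  [0..1]={A,B,S}  "aa"
  [1..2]={A,B,S}  "aa"
  [2..3]={A,B,S}  "aa"
  [0..2]={S}  "aaa"
  [1..3]={S}  "aaa"
  [0..3]={S}  "aaaa"

S ∈ T[0,3] ⇒ YES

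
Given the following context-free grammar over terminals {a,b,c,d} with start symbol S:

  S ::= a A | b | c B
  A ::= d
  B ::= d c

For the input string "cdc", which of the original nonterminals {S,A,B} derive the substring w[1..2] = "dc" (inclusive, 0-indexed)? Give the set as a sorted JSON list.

Convert to CNF:
  S -> T1 B | T2 A | b
  A -> d
  B -> T0 T1
  T0 -> d
  T1 -> c
  T2 -> a

CYK fill — only the sub-triangle for w[1..2]:
  cell(1,1) d: {A,T0}  orig:{A}
  cell(2,2) c: {T1}  orig:{}
  cell(1,2) dc: {B}

Original NTs in T[1,2] deriving "dc": ["B"]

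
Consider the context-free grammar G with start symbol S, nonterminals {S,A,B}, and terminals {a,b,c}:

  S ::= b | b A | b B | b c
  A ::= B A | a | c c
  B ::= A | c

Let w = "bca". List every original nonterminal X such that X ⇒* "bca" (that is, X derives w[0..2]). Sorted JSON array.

CNF form of G:
  S -> T1 A | T1 B | T1 T0 | b
  A -> B A | T0 T0 | a
  B -> B A | T0 T0 | a | c
  T0 -> c
  T1 -> b

CYK table (by increasing span) (cells [i..j] with 0 ≤ i ≤ j ≤ 2 only):
  cell(0,0) b: {S,T1}  orig:{S}
  cell(1,1) c: {B,T0}  orig:{B}
  cell(2,2) a: {A,B}
  cell(0,1) bc: {S}
  cell(1,2) ca: {A,B}
  cell(0,2) bca: {S}

Original NTs in T[0,2] deriving "bca": ["S"]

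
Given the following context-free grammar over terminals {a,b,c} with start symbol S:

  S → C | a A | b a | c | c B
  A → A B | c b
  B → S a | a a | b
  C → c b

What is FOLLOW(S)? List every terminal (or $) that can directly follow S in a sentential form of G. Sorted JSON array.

Compute FIRST by fixpoint:
[1]
  A via A→c b: +{c}
  B via B→a a: +{a}
  B via B→b: +{b}
  C via C→c b: +{c}
  S via S→C: +{c}
  S via S→a A: +{a}
  S via S→b a: +{b}
  FIRST(S)={a,b,c}  FIRST(A)={c}  FIRST(B)={a,b}  FIRST(C)={c}
[2]
  B via B→S a: +{c}
  FIRST(S)={a,b,c}  FIRST(A)={c}  FIRST(B)={a,b,c}  FIRST(C)={c}
[3] done
  FIRST(S)={a,b,c}  FIRST(A)={c}  FIRST(B)={a,b,c}  FIRST(C)={c}

FOLLOW sets:
seed FOLLOW(S) with $
round 1:
  A→A B: FOLLOW(A) ⊇ FIRST(B) = {a,b,c}; new: +{a,b,c}
  A→A B: FOLLOW(B) ⊇ FOLLOW(A) ⊇ {a,b,c}; new: +{a,b,c}
  B→S a: FOLLOW(S) ⊇ FIRST(a) = {a}; new: +{a}
  S→C: FOLLOW(C) ⊇ FOLLOW(S) ⊇ {$,a}; new: +{$,a}
  S→a A: FOLLOW(A) ⊇ FOLLOW(S) ⊇ {$,a}; new: +{$}
  S→c B: FOLLOW(B) ⊇ FOLLOW(S) ⊇ {$,a}; new: +{$}
  S: {$,a}  A: {$,a,b,c}  B: {$,a,b,c}  C: {$,a}
round 2: done
  S: {$,a}  A: {$,a,b,c}  B: {$,a,b,c}  C: {$,a}

FOLLOW(S) = ["$", "a"]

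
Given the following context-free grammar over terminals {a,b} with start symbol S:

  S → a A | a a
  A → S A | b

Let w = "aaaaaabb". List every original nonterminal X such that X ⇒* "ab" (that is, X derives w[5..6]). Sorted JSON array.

CNF form of G:
  S -> T0 A | T0 T0
  A -> S A | b
  T0 -> a

CYK fill — only the sub-triangle for w[5..6]:
  cell(5,5) a: {T0}  orig:{}
  cell(6,6) b: {A}
  cell(5,6) ab: {S}

Original NTs in T[5,6] deriving "ab": ["S"]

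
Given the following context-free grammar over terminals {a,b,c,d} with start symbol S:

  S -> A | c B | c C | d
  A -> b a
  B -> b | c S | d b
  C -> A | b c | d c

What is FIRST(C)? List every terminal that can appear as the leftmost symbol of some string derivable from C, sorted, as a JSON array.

Compute FIRST by fixpoint:
pass 1:
  A via A→b a: +{b}
  B via B→b: +{b}
  B via B→c S: +{c}
  B via B→d b: +{d}
  C via C→A: +{b}
  C via C→d c: +{d}
  S via S→A: +{b}
  S via S→c B: +{c}
  S via S→d: +{d}
  FIRST(S)={b,c,d}  FIRST(A)={b}  FIRST(B)={b,c,d}  FIRST(C)={b,d}
pass 2: — fixpoint
  FIRST(S)={b,c,d}  FIRST(A)={b}  FIRST(B)={b,c,d}  FIRST(C)={b,d}

FIRST(C) = ["b", "d"]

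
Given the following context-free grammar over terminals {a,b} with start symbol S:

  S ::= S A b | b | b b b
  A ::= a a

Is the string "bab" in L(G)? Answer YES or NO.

CNF form of G:
  S -> S X2 | T1 X3 | b
  A -> T0 T0
  T0 -> a
  T1 -> b
  X2 -> A T1
  X3 -> T1 T1

CYK fill:
  T[0,0] 'b' = {S,T1}  orig:{S}
  T[1,1] 'a' = {T0}  orig:{}
  T[2,2] 'b' = {S,T1}  orig:{S}
  T[0,1] 'ba' = ∅
  T[1,2] 'ab' = ∅
  T[0,2] 'bab' = ∅

S ∉ T[0,2] ⇒ NO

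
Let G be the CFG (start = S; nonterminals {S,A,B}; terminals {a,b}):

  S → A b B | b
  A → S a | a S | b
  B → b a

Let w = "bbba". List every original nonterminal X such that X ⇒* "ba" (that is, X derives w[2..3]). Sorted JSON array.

Convert to CNF:
  S -> A X2 | b
  A -> S T0 | T0 S | b
  B -> T1 T0
  T0 -> a
  T1 -> b
  X2 -> T1 B

CYK fill, restricted to cells inside w[2..3]:
  cell(2,2) b: {A,S,T1}  orig:{A,S}
  cell(3,3) a: {T0}  orig:{}
  cell(2,3) ba: {A,B}

Original NTs in T[2,3] deriving "ba": ["A", "B"]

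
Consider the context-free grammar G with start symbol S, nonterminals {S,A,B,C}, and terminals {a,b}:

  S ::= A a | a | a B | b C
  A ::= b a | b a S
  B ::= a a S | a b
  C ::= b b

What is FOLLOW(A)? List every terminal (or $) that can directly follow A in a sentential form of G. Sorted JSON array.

Compute FIRST by fixpoint:
[1]
  A via A→b a: +{b}
  B via B→a a S: +{a}
  C via C→b b: +{b}
  S via S→A a: +{b}
  S via S→a: +{a}
  FIRST(S)={a,b}  FIRST(A)={b}  FIRST(B)={a}  FIRST(C)={b}
[2] done
  FIRST(S)={a,b}  FIRST(A)={b}  FIRST(B)={a}  FIRST(C)={b}

FOLLOW iteration:
FOLLOW(S) := {$}
[1]
  S→A a: FOLLOW(A) ⊇ FIRST(a) = {a}; new: +{a}
  S→a B: FOLLOW(B) ⊇ FOLLOW(S) ⊇ {$}; new: +{$}
  S→b C: FOLLOW(C) ⊇ FOLLOW(S) ⊇ {$}; new: +{$}
  FOLLOW(S)={$}  FOLLOW(A)={a}  FOLLOW(B)={$}  FOLLOW(C)={$}
[2]
  A→b a S: FOLLOW(S) ⊇ FOLLOW(A) ⊇ {a}; new: +{a}
  S→a B: FOLLOW(B) ⊇ FOLLOW(S) ⊇ {$,a}; new: +{a}
  S→b C: FOLLOW(C) ⊇ FOLLOW(S) ⊇ {$,a}; new: +{a}
  FOLLOW(S)={$,a}  FOLLOW(A)={a}  FOLLOW(B)={$,a}  FOLLOW(C)={$,a}
[3] (no change)
  FOLLOW(S)={$,a}  FOLLOW(A)={a}  FOLLOW(B)={$,a}  FOLLOW(C)={$,a}

FOLLOW(A) = ["a"]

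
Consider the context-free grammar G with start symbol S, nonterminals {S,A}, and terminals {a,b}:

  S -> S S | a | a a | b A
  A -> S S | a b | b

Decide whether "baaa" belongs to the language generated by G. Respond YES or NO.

CNF form of G:
  S -> S S | T0 T0 | T1 A | a
  A -> S S | T0 T1 | b
  T0 -> a
  T1 -> b

CYK table (by increasing span):
  T[0,0] 'b' = {A,T1}  orig:{A}
  T[1,1] 'a' = {S,T0}  orig:{S}
  T[2,2] 'a' = {S,T0}  orig:{S}
  T[3,3] 'a' = {S,T0}  orig:{S}
  T[0,1] 'ba' = ∅
  T[1,2] 'aa' = {A,S}
  T[2,3] 'aa' = {A,S}
  T[0,2] 'baa' = {S}
  T[1,3] 'aaa' = {A,S}
  T[0,3] 'baaa' = {A,S}

S ∈ T[0,3] ⇒ YES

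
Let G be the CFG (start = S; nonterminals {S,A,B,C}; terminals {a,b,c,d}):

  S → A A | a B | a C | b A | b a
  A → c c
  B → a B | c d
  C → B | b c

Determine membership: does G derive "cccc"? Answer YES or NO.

CNF form of G:
  S -> A A | T1 B | T1 C | T3 A | T3 T1
  A -> T0 T0
  B -> T0 T2 | T1 B
  C -> T0 T2 | T1 B | T3 T0
  T0 -> c
  T1 -> a
  T2 -> d
  T3 -> b

CYK table (by increasing span):
  cell(0,0) c: {T0}  orig:{}
  cell(1,1) c: {T0}  orig:{}
  cell(2,2) c: {T0}  orig:{}
  cell(3,3) c: {T0}  orig:{}
  cell(0,1) cc: {A}
  cell(1,2) cc: {A}
  cell(2,3) cc: {A}
  cell(0,2) ccc: ∅
  cell(1,3) ccc: ∅
  cell(0,3) cccc: {S}

S ∈ T[0,3] ⇒ YES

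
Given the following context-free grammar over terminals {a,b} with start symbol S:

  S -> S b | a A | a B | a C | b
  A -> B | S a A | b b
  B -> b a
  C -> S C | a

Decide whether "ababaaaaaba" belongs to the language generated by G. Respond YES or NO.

Convert to CNF:
  S -> S T1 | T0 A | T0 B | T0 C | b
  A -> S X2 | T1 T0 | T1 T1
  B -> T1 T0
  C -> S C | a
  T0 -> a
  T1 -> b
  X2 -> T0 A

CYK table (by increasing span):
  cell(0,0) a: {C,T0}  orig:{C}
  cell(1,1) b: {S,T1}  orig:{S}
  cell(2,2) a: {C,T0}  orig:{C}
  cell(3,3) b: {S,T1}  orig:{S}
  cell(4,4) a: {C,T0}  orig:{C}
  cell(5,5) a: {C,T0}  orig:{C}
  cell(6,6) a: {C,T0}  orig:{C}
  cell(7,7) a: {C,T0}  orig:{C}
  cell(8,8) a: {C,T0}  orig:{C}
  cell(9,9) b: {S,T1}  orig:{S}
  cell(10,10) a: {C,T0}  orig:{C}
  cell(0,1) ab: ∅
  cell(1,2) ba: {A,B,C}
  cell(2,3) ab: ∅
  cell(3,4) ba: {A,B,C}
  cell(4,5) aa: {S}
  cell(5,6) aa: {S}
  cell(6,7) aa: {S}
  cell(7,8) aa: {S}
  cell(8,9) ab: ∅
  cell(9,10) ba: {A,B,C}
  cell(0,2) aba: {S,X2}  orig:{S}
  cell(1,3) bab: ∅
  cell(2,4) aba: {S,X2}  orig:{S}
  cell(3,5) baa: ∅
  cell(4,6) aaa: {C}
  cell(5,7) aaa: {C}
  cell(6,8) aaa: {C}
  cell(7,9) aab: {S}
  cell(8,10) aba: {S,X2}  orig:{S}
  cell(0,3) abab: {S}
  cell(1,4) baba: {A}
  cell(2,5) abaa: {C}
  cell(3,6) baaa: {C}
  cell(4,7) aaaa: {S}
  cell(5,8) aaaa: {S}
  cell(6,9) aaab: ∅
  cell(7,10) aaba: {C}
  cell(0,4) ababa: {C,S,X2}  orig:{C,S}
  cell(1,5) babaa: {C}
  cell(2,6) abaaa: {S}
  cell(3,7) baaaa: ∅
  cell(4,8) aaaaa: {C}
  cell(5,9) aaaab: {S}
  cell(6,10) aaaba: {A,S}
  cell(0,5) ababaa: {C,S}
  cell(1,6) babaaa: ∅
  cell(2,7) abaaaa: {C}
  cell(3,8) baaaaa: {C}
  cell(4,9) aaaaab: ∅
  cell(5,10) aaaaba: {C,S,X2}  orig:{C,S}
  cell(0,6) ababaaa: {C}
  cell(1,7) babaaaa: {C}
  cell(2,8) abaaaaa: {S}
  cell(3,9) baaaaab: ∅
  cell(4,10) aaaaaba: {A,S}
  cell(0,7) ababaaaa: {C,S}
  cell(1,8) babaaaaa: ∅
  cell(2,9) abaaaaab: {S}
  cell(3,10) baaaaaba: ∅
  cell(0,8) ababaaaaa: {C}
  cell(1,9) babaaaaab: ∅
  cell(2,10) abaaaaaba: {A,C}
  cell(0,9) ababaaaaab: ∅
  cell(1,10) babaaaaaba: {C}
  cell(0,10) ababaaaaaba: {A,C,S}

S ∈ T[0,10] ⇒ YES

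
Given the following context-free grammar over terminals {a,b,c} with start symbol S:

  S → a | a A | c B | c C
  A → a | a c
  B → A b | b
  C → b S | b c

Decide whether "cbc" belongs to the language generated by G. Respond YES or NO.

CNF form of G:
  S -> T0 A | T1 B | T1 C | a
  A -> T0 T1 | a
  B -> A T2 | b
  C -> T2 S | T2 T1
  T0 -> a
  T1 -> c
  T2 -> b

CYK fill:
  T[0,0] 'c' = {T1}  orig:{}
  T[1,1] 'b' = {B,T2}  orig:{B}
  T[2,2] 'c' = {T1}  orig:{}
  T[0,1] 'cb' = {S}
  T[1,2] 'bc' = {C}
  T[0,2] 'cbc' = {S}

S ∈ T[0,2] ⇒ YES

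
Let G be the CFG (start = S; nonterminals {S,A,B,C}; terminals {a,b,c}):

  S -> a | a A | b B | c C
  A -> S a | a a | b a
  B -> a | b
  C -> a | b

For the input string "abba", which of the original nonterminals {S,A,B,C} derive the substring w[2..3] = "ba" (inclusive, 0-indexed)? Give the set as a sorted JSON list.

Convert to CNF:
  S -> T0 A | T1 B | T2 C | a
  A -> S T0 | T0 T0 | T1 T0
  B -> a | b
  C -> a | b
  T0 -> a
  T1 -> b
  T2 -> c

Fill CYK table bottom-up, restricted to cells inside w[2..3]:
  [2..2]={B,C,T1}  "b"  orig:{B,C}
  [3..3]={B,C,S,T0}  "a"  orig:{B,C,S}
  [2..3]={A,S}  "ba"

Original NTs in T[2,3] deriving "ba": ["A", "S"]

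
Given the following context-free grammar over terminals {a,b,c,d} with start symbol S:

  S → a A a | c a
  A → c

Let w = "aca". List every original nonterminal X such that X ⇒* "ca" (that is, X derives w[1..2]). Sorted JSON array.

Convert to CNF:
  S -> T0 X2 | T1 T0
  A -> c
  T0 -> a
  T1 -> c
  X2 -> A T0

Fill CYK table bottom-up — only the sub-triangle for w[1..2]:
  cell(1,1) c: {A,T1}  orig:{A}
  cell(2,2) a: {T0}  orig:{}
  cell(1,2) ca: {S,X2}  orig:{S}

Original NTs in T[1,2] deriving "ca": ["S"]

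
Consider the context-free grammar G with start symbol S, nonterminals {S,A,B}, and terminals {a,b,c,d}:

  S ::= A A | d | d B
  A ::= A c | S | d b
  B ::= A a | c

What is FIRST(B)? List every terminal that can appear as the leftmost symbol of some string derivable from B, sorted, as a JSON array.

Compute FIRST by fixpoint:
pass 1:
  A via A→d b: +{d}
  B via B→A a: +{d}
  B via B→c: +{c}
  S via S→A A: +{d}
  S: {d}  A: {d}  B: {c,d}
pass 2: done
  S: {d}  A: {d}  B: {c,d}

FIRST(B) = ["c", "d"]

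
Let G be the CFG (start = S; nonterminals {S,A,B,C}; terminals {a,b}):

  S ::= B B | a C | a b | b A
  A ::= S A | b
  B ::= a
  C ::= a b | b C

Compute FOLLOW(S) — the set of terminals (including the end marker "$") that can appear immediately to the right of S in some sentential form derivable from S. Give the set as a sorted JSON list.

Compute FIRST by fixpoint:
iter 1:
  A via A→b: +{b}
  B via B→a: +{a}
  C via C→a b: +{a}
  C via C→b C: +{b}
  S via S→B B: +{a}
  S via S→b A: +{b}
  S: {a,b}  A: {b}  B: {a}  C: {a,b}
iter 2:
  A via A→S A: +{a}
  S: {a,b}  A: {a,b}  B: {a}  C: {a,b}
iter 3: (no change)
  S: {a,b}  A: {a,b}  B: {a}  C: {a,b}

FOLLOW sets:
initialize: $ ∈ FOLLOW(S)
pass 1:
  A→S A: FOLLOW(S) ⊇ FIRST(A) = {a,b}; new: +{a,b}
  S→B B: FOLLOW(B) ⊇ FIRST(B) = {a}; new: +{a}
  S→B B: FOLLOW(B) ⊇ FOLLOW(S) ⊇ {$,a,b}; new: +{$,b}
  S→a C: FOLLOW(C) ⊇ FOLLOW(S) ⊇ {$,a,b}; new: +{$,a,b}
  S→b A: FOLLOW(A) ⊇ FOLLOW(S) ⊇ {$,a,b}; new: +{$,a,b}
  FOLLOW(S)={$,a,b}  FOLLOW(A)={$,a,b}  FOLLOW(B)={$,a,b}  FOLLOW(C)={$,a,b}
pass 2: done
  FOLLOW(S)={$,a,b}  FOLLOW(A)={$,a,b}  FOLLOW(B)={$,a,b}  FOLLOW(C)={$,a,b}

FOLLOW(S) = ["$", "a", "b"]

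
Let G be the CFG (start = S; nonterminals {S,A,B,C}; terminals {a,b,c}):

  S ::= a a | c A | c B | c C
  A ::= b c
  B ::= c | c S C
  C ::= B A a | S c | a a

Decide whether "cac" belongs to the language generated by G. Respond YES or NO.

CNF form of G:
  S -> T1 A | T1 B | T1 C | T2 T2
  A -> T0 T1
  B -> T1 X3 | c
  C -> B X4 | S T1 | T2 T2
  T0 -> b
  T1 -> c
  T2 -> a
  X3 -> S C
  X4 -> A T2

CYK fill:
  cell(0,0) c: {B,T1}  orig:{B}
  cell(1,1) a: {T2}  orig:{}
  cell(2,2) c: {B,T1}  orig:{B}
  cell(0,1) ca: ∅
  cell(1,2) ac: ∅
  cell(0,2) cac: ∅

S ∉ T[0,2] ⇒ NO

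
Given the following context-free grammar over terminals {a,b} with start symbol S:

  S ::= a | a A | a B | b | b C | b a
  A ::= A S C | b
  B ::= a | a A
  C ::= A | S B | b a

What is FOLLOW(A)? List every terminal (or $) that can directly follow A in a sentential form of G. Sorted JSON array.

FIRST iteration:
iter 1:
  A via A→b: +{b}
  B via B→a: +{a}
  C via C→A: +{b}
  S via S→a: +{a}
  S via S→b: +{b}
  S: {a,b}  A: {b}  B: {a}  C: {b}
iter 2:
  C via C→S B: +{a}
  S: {a,b}  A: {b}  B: {a}  C: {a,b}
iter 3: (stable)
  S: {a,b}  A: {b}  B: {a}  C: {a,b}

Compute FOLLOW by fixpoint:
initialize: $ ∈ FOLLOW(S)
pass 1:
  A→A S C: FOLLOW(A) ⊇ FIRST(S) = {a,b}; new: +{a,b}
  A→A S C: FOLLOW(S) ⊇ FIRST(C) = {a,b}; new: +{a,b}
  A→A S C: FOLLOW(C) ⊇ FOLLOW(A) ⊇ {a,b}; new: +{a,b}
  C→S B: FOLLOW(B) ⊇ FOLLOW(C) ⊇ {a,b}; new: +{a,b}
  S→a A: FOLLOW(A) ⊇ FOLLOW(S) ⊇ {$,a,b}; new: +{$}
  S→a B: FOLLOW(B) ⊇ FOLLOW(S) ⊇ {$,a,b}; new: +{$}
  S→b C: FOLLOW(C) ⊇ FOLLOW(S) ⊇ {$,a,b}; new: +{$}
  FOLLOW(S)={$,a,b}  FOLLOW(A)={$,a,b}  FOLLOW(B)={$,a,b}  FOLLOW(C)={$,a,b}
pass 2: (no change)
  FOLLOW(S)={$,a,b}  FOLLOW(A)={$,a,b}  FOLLOW(B)={$,a,b}  FOLLOW(C)={$,a,b}

FOLLOW(A) = ["$", "a", "b"]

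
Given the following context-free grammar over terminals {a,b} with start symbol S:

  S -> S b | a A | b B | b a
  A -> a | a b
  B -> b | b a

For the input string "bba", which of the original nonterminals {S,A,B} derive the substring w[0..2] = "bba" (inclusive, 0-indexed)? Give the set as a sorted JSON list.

CNF form of G:
  S -> S T1 | T0 A | T1 B | T1 T0
  A -> T0 T1 | a
  B -> T1 T0 | b
  T0 -> a
  T1 -> b

CYK fill, restricted to cells inside w[0..2]:
  [0..0]={B,T1}  "b"  orig:{B}
  [1..1]={B,T1}  "b"  orig:{B}
  [2..2]={A,T0}  "a"  orig:{A}
  [0..1]={S}  "bb"
  [1..2]={B,S}  "ba"
  [0..2]={S}  "bba"

Original NTs in T[0,2] deriving "bba": ["S"]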